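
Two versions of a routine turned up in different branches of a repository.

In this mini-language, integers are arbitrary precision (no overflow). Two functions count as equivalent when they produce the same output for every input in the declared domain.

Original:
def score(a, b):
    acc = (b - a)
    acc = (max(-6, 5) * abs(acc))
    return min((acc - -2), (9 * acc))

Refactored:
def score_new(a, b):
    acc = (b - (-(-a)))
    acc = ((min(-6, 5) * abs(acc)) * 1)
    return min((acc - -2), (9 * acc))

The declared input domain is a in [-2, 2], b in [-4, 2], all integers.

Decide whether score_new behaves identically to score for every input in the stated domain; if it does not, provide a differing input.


At a=-2, b=-4: score gives 12, score_new gives -108.
verdict: not equivalent; witness: a=-2, b=-4


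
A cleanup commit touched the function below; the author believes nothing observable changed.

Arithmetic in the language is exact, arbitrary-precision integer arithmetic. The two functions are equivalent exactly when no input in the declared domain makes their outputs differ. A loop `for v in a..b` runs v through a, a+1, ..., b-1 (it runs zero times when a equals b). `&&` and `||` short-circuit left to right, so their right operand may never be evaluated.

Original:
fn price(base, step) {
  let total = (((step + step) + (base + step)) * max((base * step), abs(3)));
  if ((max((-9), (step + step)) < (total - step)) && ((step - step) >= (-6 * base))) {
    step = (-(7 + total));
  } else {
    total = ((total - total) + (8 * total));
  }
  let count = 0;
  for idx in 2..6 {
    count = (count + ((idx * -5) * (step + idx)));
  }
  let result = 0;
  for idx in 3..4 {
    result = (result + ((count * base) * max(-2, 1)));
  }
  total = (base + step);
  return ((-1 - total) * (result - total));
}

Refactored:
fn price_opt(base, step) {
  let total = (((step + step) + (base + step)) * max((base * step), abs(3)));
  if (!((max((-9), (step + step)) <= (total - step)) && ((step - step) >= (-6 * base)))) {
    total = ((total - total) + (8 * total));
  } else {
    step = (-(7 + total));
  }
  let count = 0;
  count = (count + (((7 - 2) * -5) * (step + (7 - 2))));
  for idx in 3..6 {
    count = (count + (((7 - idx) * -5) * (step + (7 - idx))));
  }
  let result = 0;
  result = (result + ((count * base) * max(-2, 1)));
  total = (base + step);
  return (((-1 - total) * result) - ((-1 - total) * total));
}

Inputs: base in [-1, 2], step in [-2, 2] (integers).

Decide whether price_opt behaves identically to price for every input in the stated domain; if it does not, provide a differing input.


Consider the input base=0, step=0.
price: total := 0 | ((max((-9), (step + step)) < (total - step)) && ((step - step) >= (-6 * base))): false | total := 0 | count := 0 | iter idx=2: | count := -20 | iter idx=3: | count := -65 | iter idx=4: | count := -145 | iter idx=5: | count := -270 | result := 0 | iter idx=3: | result := 0 | total := 0 | result 0
price_opt: total := 0 | (!((max((-9), (step + step)) <= (total - step)) && ((step - step) >= (-6 * base)))): false | step := -7 | count := 0 | count := 50 | iter idx=3: | count := 110 | iter idx=4: | count := 170 | iter idx=5: | count := 220 | result := 0 | result := 0 | total := -7 | result 42
0 vs 42 — the two versions disagree here.
verdict: not equivalent; witness: base=0, step=0


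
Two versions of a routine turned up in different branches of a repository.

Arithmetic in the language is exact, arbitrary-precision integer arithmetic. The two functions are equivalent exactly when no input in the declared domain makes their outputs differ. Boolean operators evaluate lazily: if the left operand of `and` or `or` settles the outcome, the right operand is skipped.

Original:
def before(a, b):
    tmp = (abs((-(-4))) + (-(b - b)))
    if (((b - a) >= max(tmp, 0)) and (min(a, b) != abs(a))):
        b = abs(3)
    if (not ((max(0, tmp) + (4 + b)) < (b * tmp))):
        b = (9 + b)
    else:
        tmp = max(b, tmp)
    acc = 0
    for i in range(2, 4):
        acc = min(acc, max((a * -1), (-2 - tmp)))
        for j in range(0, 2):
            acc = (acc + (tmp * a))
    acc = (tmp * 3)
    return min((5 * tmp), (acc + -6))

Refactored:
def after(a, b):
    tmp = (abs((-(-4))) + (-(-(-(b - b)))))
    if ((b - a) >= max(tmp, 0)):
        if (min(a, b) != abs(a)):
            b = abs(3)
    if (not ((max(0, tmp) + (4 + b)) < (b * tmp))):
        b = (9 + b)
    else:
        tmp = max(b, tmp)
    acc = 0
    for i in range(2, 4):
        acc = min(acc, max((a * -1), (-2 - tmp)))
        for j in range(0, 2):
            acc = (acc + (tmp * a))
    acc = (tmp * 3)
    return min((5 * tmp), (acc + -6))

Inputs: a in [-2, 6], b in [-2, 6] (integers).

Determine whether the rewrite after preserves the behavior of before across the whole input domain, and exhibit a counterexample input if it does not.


Behavior is preserved: although boolean connective usage differs, and statement counts differ, and branching structure differs, the outputs never diverge.
Tracing a=-2, b=-1: before: tmp := 4 | (((b - a) >= max(tmp, 0)) and (min(a, b) != abs(a))): false | (not ((max(0, tmp) + (4 + b)) < (b * tmp))): true | b := 8 | acc := 0 | iter i=2: | acc := 0 | iter j=0: | acc := -8 | iter j=1: | acc := -16 | iter i=3: | acc := -16 | iter j=0: | acc := -24 | iter j=1: | acc := -32 | acc := 12 | result 6 | after: tmp := 4 | ((b - a) >= max(tmp, 0)): false | (not ((max(0, tmp) + (4 + b)) < (b * tmp))): true | b := 8 | acc := 0 | iter i=2: | acc := 0 | iter j=0: | acc := -8 | iter j=1: | acc := -16 | iter i=3: | acc := -16 | iter j=0: | acc := -24 | iter j=1: | acc := -32 | acc := 12 | result 6 — matching result 6.
Sweeping the whole domain (81 inputs) finds no disagreement.
verdict: equivalent


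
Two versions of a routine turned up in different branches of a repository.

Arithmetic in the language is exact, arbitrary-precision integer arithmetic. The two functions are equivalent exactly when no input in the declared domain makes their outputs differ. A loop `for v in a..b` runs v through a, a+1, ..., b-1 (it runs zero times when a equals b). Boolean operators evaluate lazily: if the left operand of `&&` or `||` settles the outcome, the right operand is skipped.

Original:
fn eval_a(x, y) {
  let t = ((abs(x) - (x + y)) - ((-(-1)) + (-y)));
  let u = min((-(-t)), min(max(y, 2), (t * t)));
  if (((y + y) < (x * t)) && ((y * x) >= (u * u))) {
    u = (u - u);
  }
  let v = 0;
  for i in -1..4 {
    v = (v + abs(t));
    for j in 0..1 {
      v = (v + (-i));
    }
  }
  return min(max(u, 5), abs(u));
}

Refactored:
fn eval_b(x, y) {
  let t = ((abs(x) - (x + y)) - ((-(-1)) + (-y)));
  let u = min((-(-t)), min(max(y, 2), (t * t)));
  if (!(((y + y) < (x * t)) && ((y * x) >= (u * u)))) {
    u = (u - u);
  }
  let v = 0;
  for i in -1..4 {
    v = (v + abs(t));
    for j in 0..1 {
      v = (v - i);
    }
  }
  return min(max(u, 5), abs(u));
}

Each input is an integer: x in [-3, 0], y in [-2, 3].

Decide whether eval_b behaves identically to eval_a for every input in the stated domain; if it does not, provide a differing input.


Take x=-3, y=-2.
eval_a: t=5, then u=2, then (((y + y) < (x * t)) && ((y * x) >= (u * u))) is false, then v=0, then (i=-1), then v=5, then (j=0), then v=6, then (i=0), then v=11, then (j=0), then v=11, then (i=1), then v=16, then (j=0), then v=15, then (i=2), then v=20, then (j=0), then v=18, then (i=3), then v=23, then (j=0), then v=20, then returns 2
eval_b: t=5, then u=2, then (!(((y + y) < (x * t)) && ((y * x) >= (u * u)))) is true, then u=0, then v=0, then (i=-1), then v=5, then (j=0), then v=6, then (i=0), then v=11, then (j=0), then v=11, then (i=1), then v=16, then (j=0), then v=15, then (i=2), then v=20, then (j=0), then v=18, then (i=3), then v=23, then (j=0), then v=20, then returns 0
2 and 0 differ, so these are not the same function on this domain.
verdict: not equivalent; witness: x=-3, y=-2


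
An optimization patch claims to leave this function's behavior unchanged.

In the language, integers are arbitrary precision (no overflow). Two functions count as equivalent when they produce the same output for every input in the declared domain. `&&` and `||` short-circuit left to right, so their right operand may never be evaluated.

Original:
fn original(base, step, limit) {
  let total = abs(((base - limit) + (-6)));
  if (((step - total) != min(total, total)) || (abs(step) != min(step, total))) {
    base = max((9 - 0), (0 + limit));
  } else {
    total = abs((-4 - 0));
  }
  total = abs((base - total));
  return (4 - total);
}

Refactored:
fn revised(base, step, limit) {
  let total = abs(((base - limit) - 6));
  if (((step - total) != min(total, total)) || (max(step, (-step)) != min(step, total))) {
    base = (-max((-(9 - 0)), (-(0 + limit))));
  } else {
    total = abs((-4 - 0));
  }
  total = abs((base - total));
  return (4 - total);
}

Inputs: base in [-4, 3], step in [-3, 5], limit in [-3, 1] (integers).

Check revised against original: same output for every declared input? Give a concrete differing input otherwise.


Evaluate both at base=-4, step=-3, limit=-3.
original: total=7, then (((step - total) != min(total, total)) || (abs(step) != min(step, total))) is true, then base=9, then total=2, then returns 2
revised: total=7, then (((step - total) != min(total, total)) || (max(step, (-step)) != min(step, total))) is true, then base=-3, then total=10, then returns -6
2 and -6 differ, so these are not the same function on this domain.
verdict: not equivalent; witness: base=-4, step=-3, limit=-3


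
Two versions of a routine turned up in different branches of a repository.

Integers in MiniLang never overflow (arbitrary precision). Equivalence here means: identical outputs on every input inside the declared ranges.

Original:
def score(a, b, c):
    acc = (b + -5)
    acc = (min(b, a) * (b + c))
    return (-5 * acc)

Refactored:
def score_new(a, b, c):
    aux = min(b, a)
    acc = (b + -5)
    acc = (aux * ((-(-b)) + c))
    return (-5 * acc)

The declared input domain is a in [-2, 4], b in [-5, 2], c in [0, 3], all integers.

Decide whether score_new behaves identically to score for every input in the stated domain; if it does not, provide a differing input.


Equivalent — the differences include local variable names differ, plus statement counts differ, yet no declared input distinguishes the two.
As a probe, take a=-1, b=-5, c=1: score runs acc=-10, then acc=20, then returns -100; score_new runs aux=-5, then acc=-10, then acc=20, then returns -100; both end at -100.
Checked all 224 inputs in the declared domain: the outputs agree on every one.
verdict: equivalent


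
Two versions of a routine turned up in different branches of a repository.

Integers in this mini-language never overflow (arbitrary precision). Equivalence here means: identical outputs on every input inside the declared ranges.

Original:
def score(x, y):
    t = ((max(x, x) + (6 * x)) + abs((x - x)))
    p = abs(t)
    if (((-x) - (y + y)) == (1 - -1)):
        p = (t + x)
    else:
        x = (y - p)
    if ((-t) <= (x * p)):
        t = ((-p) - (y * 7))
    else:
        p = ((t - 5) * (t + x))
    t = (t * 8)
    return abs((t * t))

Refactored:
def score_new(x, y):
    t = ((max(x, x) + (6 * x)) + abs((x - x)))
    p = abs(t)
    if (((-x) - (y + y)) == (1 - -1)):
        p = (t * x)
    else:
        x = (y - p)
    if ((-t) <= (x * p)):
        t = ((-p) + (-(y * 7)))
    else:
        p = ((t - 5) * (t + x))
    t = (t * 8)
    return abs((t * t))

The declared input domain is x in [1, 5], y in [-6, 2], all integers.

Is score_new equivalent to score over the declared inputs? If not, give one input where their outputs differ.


Not equivalent: x=2, y=-2 separates them (256 vs 12544).
score: t := 14 | p := 14 | (((-x) - (y + y)) == (1 - -1)): true | p := 16 | ((-t) <= (x * p)): true | t := -2 | t := -16 | result 256
score_new: t := 14 | p := 14 | (((-x) - (y + y)) == (1 - -1)): true | p := 28 | ((-t) <= (x * p)): true | t := -14 | t := -112 | result 12544
verdict: not equivalent; witness: x=2, y=-2


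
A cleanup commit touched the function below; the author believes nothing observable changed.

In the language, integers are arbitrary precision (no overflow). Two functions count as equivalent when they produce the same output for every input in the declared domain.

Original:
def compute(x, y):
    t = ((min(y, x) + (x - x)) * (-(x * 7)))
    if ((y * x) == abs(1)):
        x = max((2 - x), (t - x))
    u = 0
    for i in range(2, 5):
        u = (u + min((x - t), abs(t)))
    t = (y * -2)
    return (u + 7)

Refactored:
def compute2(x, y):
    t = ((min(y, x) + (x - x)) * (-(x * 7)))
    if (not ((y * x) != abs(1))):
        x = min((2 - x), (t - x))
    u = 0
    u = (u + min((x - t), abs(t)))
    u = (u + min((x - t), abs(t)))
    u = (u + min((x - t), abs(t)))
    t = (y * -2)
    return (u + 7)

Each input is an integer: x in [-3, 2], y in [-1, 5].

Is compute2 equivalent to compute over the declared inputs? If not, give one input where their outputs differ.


There is a counterexample at x=-1, y=-1: 28 on one side, 10 on the other.
compute: t = -7; ((y * x) == abs(1)) -> true; x = 3; u = 0; [i=2]; u = 7; [i=3]; u = 14; [i=4]; u = 21; t = 2; return 28
compute2: t = -7; (not ((y * x) != abs(1))) -> true; x = -6; u = 0; u = 1; u = 2; u = 3; t = 2; return 10
verdict: not equivalent; witness: x=-1, y=-1


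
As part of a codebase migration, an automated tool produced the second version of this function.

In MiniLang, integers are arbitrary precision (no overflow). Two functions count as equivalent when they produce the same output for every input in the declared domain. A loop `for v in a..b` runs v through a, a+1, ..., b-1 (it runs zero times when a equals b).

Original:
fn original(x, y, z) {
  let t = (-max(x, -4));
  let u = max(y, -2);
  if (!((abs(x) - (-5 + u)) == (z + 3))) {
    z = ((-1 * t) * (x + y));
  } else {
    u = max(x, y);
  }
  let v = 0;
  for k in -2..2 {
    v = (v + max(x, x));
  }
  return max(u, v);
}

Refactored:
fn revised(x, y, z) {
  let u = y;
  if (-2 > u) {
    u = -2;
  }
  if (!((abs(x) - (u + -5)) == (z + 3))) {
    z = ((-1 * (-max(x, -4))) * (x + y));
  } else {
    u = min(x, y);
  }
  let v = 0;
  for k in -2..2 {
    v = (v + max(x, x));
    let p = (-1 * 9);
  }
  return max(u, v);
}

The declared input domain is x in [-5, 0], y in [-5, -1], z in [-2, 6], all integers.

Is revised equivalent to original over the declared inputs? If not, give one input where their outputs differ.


Input x=-3, y=-1, z=6: -1 from original versus -3 from revised.
verdict: not equivalent; witness: x=-3, y=-1, z=6


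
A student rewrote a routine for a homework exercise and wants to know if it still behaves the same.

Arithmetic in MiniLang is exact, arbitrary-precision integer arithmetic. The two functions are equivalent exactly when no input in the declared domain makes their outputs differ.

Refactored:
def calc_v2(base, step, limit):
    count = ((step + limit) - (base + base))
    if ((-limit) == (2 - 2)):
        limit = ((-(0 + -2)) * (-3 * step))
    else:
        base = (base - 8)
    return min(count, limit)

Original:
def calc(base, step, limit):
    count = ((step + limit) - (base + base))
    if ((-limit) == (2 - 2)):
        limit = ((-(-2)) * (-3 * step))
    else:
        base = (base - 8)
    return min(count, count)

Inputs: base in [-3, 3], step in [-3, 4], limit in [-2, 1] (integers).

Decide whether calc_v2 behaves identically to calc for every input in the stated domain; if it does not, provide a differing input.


These are not equivalent — on base=-3, step=-3, limit=-2 the outputs split (1 vs -2).
calc: count=1, then ((-limit) == (2 - 2)) is false, then base=-11, then returns 1
calc_v2: count=1, then ((-limit) == (2 - 2)) is false, then base=-11, then returns -2
verdict: not equivalent; witness: base=-3, step=-3, limit=-2


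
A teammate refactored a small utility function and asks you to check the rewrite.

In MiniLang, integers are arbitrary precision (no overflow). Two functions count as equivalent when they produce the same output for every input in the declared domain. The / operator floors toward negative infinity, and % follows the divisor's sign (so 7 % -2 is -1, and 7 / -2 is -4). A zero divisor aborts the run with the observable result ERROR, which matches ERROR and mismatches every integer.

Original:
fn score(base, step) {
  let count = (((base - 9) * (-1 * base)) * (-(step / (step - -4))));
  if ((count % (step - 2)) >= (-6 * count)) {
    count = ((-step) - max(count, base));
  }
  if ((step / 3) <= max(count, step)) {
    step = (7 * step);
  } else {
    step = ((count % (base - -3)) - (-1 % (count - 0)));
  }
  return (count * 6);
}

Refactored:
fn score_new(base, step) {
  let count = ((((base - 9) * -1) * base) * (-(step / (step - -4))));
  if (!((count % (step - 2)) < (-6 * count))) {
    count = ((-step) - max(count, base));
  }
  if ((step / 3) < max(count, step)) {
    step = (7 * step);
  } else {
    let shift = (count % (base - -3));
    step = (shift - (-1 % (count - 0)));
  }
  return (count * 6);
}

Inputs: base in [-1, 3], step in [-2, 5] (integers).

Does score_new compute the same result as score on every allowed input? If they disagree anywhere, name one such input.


These are not equivalent — on base=-1, step=0 the outputs split (0 vs ERROR).
score: count=0, then ((count % (step - 2)) >= (-6 * count)) is true, then count=0, then ((step / 3) <= max(count, step)) is true, then step=0, then returns 0
score_new: count=0, then (!((count % (step - 2)) < (-6 * count))) is true, then count=0, then ((step / 3) < max(count, step)) is false, then shift=0, then a zero divisor aborts: ERROR
verdict: not equivalent; witness: base=-1, step=0


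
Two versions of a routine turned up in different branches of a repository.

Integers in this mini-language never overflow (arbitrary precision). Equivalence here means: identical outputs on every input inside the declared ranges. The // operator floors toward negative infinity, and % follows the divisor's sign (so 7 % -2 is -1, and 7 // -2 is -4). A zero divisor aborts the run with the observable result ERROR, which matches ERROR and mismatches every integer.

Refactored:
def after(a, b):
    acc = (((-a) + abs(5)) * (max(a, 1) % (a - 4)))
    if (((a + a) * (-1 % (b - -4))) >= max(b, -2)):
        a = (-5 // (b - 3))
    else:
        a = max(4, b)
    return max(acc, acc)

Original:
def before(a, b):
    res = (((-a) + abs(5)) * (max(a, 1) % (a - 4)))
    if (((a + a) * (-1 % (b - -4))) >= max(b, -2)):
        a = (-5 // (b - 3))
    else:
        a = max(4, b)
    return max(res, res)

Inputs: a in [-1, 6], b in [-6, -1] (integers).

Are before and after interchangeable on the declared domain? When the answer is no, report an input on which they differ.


This is a faithful refactor — local variable names differ, but the computed results match everywhere.
One worked example (a=5, b=-1) — before: res=0, then (((a + a) * (-1 % (b - -4))) >= max(b, -2)) is true, then a=1, then returns 0; after: acc=0, then (((a + a) * (-1 % (b - -4))) >= max(b, -2)) is true, then a=1, then returns 0; agreement on 0.
Sweeping the whole domain (48 inputs) finds no disagreement.
verdict: equivalent


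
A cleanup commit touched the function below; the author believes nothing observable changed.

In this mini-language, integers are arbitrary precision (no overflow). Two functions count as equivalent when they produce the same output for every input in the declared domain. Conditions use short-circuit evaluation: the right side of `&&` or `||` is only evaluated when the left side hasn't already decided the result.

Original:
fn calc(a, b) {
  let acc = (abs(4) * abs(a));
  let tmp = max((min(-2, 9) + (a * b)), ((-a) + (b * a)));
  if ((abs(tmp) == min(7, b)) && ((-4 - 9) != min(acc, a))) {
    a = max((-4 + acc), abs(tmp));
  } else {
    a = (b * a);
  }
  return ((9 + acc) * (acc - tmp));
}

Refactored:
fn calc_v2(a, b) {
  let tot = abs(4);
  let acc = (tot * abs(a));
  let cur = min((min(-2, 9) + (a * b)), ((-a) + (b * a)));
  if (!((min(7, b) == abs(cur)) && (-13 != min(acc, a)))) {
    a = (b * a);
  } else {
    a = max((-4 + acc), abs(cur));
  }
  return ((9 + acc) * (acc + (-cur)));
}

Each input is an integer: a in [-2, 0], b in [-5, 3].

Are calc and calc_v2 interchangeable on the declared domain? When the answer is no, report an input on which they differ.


On input a=-2, b=-5, calc returns -68 while calc_v2 returns 0.
verdict: not equivalent; witness: a=-2, b=-5


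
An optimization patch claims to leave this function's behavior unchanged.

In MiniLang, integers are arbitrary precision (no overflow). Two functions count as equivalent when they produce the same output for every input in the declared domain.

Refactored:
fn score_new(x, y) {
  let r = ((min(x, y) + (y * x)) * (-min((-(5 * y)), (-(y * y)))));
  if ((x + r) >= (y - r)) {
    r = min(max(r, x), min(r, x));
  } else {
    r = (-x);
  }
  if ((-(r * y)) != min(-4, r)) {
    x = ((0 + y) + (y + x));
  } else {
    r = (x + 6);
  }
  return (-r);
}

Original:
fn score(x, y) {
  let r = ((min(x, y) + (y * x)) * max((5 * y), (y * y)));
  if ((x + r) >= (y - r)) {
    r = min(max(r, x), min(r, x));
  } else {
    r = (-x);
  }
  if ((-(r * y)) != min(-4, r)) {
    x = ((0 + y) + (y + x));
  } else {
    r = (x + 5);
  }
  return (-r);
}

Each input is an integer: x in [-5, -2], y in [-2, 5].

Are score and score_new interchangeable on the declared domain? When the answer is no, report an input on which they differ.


Try x=-4, y=1.
score: r=-40, then ((x + r) >= (y - r)) is false, then r=4, then ((-(r * y)) != min(-4, r)) is false, then r=1, then returns -1
score_new: r=-40, then ((x + r) >= (y - r)) is false, then r=4, then ((-(r * y)) != min(-4, r)) is false, then r=2, then returns -2
-1 != -2, so the rewrite changes behavior.
verdict: not equivalent; witness: x=-4, y=1


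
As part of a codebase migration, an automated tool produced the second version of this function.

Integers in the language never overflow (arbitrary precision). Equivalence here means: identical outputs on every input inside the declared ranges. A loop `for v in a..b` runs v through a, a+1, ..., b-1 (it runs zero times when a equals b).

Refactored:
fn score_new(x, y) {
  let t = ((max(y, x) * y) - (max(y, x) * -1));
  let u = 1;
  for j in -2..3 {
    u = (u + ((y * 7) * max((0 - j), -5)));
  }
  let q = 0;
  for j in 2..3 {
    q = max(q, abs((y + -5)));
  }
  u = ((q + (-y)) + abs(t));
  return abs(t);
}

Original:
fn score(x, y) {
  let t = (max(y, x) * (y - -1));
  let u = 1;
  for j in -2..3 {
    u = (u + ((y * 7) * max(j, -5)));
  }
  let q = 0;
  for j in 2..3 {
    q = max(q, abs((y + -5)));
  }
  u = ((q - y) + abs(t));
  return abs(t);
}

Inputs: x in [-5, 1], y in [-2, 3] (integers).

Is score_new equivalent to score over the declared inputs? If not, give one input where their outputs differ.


Behavior is preserved: although constant usage differs; also arithmetic usage differs; also min/max/abs usage differs, the outputs never diverge.
One worked example (x=-1, y=-1) — score: t = 0; u = 1; [j=-2]; u = 15; [j=-1]; u = 22; [j=0]; u = 22; [j=1]; u = 15; [j=2]; u = 1; q = 0; [j=2]; q = 6; u = 7; return 0; score_new: t = 0; u = 1; [j=-2]; u = -13; [j=-1]; u = -20; [j=0]; u = -20; [j=1]; u = -13; [j=2]; u = 1; q = 0; [j=2]; q = 6; u = 7; return 0; agreement on 0.
Sweeping the whole domain (42 inputs) finds no disagreement.
verdict: equivalent


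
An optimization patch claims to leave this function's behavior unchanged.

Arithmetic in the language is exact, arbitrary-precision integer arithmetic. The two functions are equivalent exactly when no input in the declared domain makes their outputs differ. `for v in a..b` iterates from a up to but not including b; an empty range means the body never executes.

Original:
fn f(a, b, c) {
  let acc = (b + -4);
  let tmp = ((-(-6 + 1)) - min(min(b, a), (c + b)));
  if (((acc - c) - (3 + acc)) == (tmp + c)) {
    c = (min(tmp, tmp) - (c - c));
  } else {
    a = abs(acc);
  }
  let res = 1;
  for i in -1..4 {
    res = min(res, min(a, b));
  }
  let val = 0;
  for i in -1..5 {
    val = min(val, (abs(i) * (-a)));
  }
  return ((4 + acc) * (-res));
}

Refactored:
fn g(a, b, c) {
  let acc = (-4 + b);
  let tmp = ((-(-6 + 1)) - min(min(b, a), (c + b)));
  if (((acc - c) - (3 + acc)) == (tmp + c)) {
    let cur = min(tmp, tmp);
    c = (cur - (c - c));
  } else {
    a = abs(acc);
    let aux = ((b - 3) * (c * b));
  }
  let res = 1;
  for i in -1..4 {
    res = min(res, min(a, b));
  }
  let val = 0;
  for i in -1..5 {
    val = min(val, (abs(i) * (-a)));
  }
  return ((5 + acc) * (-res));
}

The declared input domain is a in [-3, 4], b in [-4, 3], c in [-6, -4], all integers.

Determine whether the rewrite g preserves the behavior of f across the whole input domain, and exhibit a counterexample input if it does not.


a=-3, b=-4, c=-6 yields -16 from f but -12 from g.
verdict: not equivalent; witness: a=-3, b=-4, c=-6


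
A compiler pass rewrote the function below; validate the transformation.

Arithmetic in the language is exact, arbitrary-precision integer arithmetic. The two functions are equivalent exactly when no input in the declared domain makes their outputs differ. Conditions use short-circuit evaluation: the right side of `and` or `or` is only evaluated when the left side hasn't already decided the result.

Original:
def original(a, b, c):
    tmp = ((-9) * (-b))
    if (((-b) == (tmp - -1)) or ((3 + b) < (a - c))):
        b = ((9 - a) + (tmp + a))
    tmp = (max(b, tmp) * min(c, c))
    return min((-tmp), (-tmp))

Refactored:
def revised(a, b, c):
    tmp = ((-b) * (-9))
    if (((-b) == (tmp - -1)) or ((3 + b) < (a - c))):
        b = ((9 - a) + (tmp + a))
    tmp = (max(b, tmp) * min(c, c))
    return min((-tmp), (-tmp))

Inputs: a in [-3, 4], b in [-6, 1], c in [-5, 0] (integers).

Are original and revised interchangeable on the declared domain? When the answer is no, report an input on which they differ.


Reading the diff, among the changes: same computation, different form.
As a probe, take a=-2, b=-1, c=0: original runs tmp=-9, then (((-b) == (tmp - -1)) or ((3 + b) < (a - c))) is false, then tmp=0, then returns 0; revised runs tmp=-9, then (((-b) == (tmp - -1)) or ((3 + b) < (a - c))) is false, then tmp=0, then returns 0; both end at 0.
Every one of the 384 inputs gives matching results.
verdict: equivalent


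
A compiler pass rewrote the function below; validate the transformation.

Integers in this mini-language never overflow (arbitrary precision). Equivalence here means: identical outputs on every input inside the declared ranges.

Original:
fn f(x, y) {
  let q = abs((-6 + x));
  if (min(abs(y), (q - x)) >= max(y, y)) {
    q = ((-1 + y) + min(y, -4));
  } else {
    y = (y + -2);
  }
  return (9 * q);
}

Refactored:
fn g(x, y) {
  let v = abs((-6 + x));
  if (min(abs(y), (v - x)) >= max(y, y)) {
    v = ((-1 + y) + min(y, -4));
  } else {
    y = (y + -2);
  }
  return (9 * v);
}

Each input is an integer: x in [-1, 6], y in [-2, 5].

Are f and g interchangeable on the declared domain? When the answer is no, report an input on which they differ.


The two are interchangeable: local variable names differ, and every declared input agrees.
Tracing x=3, y=4: f: q := 3 | (min(abs(y), (q - x)) >= max(y, y)): false | y := 2 | result 27 | g: v := 3 | (min(abs(y), (v - x)) >= max(y, y)): false | y := 2 | result 27 — matching result 27.
Checked all 64 inputs in the declared domain: the outputs agree on every one.
verdict: equivalent


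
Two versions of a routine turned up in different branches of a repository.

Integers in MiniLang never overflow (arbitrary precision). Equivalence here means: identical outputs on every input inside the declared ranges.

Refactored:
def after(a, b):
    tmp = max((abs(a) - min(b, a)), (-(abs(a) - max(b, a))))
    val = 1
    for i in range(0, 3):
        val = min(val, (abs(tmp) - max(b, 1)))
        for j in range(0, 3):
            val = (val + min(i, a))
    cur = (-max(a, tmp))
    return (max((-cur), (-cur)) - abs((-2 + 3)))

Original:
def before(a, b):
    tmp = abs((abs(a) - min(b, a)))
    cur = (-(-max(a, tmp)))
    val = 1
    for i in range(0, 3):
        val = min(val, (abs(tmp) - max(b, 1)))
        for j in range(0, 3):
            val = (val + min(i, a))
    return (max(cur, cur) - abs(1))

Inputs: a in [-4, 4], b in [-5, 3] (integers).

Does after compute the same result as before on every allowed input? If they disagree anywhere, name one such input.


Not equivalent: a=0, b=1 separates them (-1 vs 0).
before: tmp=0, then cur=0, then val=1, then (i=0), then val=-1, then (j=0), then val=-1, then (j=1), then val=-1, then (j=2), then val=-1, then (i=1), then val=-1, then (j=0), then val=-1, then (j=1), then val=-1, then (j=2), then val=-1, then (i=2), then val=-1, then (j=0), then val=-1, then (j=1), then val=-1, then (j=2), then val=-1, then returns -1
after: tmp=1, then val=1, then (i=0), then val=0, then (j=0), then val=0, then (j=1), then val=0, then (j=2), then val=0, then (i=1), then val=0, then (j=0), then val=0, then (j=1), then val=0, then (j=2), then val=0, then (i=2), then val=0, then (j=0), then val=0, then (j=1), then val=0, then (j=2), then val=0, then cur=-1, then returns 0
verdict: not equivalent; witness: a=0, b=1


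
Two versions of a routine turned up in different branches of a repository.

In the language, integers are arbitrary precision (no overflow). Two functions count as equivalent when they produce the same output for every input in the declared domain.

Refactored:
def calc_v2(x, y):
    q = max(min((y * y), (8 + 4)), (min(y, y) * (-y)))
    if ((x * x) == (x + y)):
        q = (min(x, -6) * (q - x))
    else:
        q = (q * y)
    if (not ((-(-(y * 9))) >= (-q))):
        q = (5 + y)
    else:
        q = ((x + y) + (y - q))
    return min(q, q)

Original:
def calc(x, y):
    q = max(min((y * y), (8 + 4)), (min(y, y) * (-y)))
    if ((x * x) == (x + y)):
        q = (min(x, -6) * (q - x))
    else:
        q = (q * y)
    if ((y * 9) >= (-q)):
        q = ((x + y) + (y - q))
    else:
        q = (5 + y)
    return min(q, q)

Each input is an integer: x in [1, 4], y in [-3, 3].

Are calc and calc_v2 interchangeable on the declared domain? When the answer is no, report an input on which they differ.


This is a faithful refactor — boolean connective usage differs, but the computed results match everywhere.
Tracing x=3, y=1: calc: q = 1; ((x * x) == (x + y)) -> false; q = 1; ((y * 9) >= (-q)) -> true; q = 4; return 4 | calc_v2: q = 1; ((x * x) == (x + y)) -> false; q = 1; (not ((-(-(y * 9))) >= (-q))) -> false; q = 4; return 4 — matching result 4.
Across all 28 domain points the two functions coincide.
verdict: equivalent


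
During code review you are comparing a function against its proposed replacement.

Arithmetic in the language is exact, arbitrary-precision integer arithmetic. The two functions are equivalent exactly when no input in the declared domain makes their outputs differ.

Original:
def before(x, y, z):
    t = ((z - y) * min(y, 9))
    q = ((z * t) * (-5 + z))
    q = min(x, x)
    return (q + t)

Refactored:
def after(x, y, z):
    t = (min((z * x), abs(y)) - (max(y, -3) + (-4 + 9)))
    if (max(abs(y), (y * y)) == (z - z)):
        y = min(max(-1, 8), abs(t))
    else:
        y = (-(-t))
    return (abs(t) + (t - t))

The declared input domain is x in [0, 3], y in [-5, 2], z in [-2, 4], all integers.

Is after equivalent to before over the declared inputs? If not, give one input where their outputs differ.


There is a counterexample at x=0, y=-5, z=-2: -15 on one side, 2 on the other.
before: t=-15, then q=-210, then q=0, then returns -15
after: t=-2, then (max(abs(y), (y * y)) == (z - z)) is false, then y=-2, then returns 2
verdict: not equivalent; witness: x=0, y=-5, z=-2


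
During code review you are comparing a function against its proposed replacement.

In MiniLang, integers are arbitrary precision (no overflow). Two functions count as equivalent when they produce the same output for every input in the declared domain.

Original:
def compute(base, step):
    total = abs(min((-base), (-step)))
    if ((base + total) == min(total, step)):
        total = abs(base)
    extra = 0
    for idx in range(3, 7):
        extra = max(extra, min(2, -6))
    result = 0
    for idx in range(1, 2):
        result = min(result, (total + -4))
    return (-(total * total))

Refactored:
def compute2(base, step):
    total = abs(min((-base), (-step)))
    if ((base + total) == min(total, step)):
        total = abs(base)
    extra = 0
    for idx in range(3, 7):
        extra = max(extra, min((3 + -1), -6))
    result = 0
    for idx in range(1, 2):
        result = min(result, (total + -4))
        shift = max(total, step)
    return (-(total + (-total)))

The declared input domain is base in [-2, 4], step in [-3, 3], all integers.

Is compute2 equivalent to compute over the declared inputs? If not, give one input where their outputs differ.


base=-2, step=-3 yields -4 from compute but 0 from compute2.
verdict: not equivalent; witness: base=-2, step=-3


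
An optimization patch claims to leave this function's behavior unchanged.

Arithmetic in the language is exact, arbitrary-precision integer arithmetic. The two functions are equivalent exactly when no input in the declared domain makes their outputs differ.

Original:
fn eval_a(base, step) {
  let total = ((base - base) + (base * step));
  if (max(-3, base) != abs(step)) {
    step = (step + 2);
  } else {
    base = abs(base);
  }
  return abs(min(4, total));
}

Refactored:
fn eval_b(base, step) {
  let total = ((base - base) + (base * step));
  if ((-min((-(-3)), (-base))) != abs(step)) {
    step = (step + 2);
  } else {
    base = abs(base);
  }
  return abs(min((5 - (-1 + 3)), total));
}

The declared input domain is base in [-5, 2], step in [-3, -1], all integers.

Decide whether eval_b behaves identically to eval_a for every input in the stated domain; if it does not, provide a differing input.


Not equivalent: base=-5, step=-3 separates them (4 vs 3).
eval_a: total := 15 | (max(-3, base) != abs(step)): true | step := -1 | result 4
eval_b: total := 15 | ((-min((-(-3)), (-base))) != abs(step)): true | step := -1 | result 3
verdict: not equivalent; witness: base=-5, step=-3


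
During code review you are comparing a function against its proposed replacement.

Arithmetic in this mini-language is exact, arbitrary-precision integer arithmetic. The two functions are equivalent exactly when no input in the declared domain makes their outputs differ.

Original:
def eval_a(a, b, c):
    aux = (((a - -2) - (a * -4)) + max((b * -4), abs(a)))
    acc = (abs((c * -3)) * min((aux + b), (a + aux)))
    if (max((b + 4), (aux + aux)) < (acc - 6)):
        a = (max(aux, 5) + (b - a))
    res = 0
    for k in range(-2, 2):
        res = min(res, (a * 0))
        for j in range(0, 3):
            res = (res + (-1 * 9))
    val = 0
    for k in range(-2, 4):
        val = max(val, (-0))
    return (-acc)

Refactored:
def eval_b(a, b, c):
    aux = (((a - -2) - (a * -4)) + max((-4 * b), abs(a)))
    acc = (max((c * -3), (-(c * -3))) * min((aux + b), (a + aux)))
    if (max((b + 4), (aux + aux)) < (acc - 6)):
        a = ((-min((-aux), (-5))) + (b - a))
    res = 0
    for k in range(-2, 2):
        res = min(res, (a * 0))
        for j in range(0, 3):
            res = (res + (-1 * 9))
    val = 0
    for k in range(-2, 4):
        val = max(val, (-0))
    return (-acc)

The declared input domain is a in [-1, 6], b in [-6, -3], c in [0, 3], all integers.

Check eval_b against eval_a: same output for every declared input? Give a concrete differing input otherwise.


Reading the diff, among the changes: arithmetic usage differs, and min/max/abs usage differs, and constant usage differs.
Tracing a=3, b=-5, c=3: eval_a: aux becomes 37; next acc becomes 288; next (max((b + 4), (aux + aux)) < (acc - 6)) evaluates to true; next a becomes 29; next res becomes 0; next at k=-2:; next res becomes 0; next at j=0:; next res becomes -9; next at j=1:; next res becomes -18; next at j=2:; next res becomes -27; next at k=-1:; next res becomes -27; next at j=0:; next res becomes -36; next at j=1:; next res becomes -45; next at j=2:; next res becomes -54; next at k=0:; next res becomes -54; next at j=0:; next res becomes -63; next at j=1:; next res becomes -72; next at j=2:; next res becomes -81; next at k=1:; next res becomes -81; next at j=0:; next res becomes -90; next at j=1:; next res becomes -99; next at j=2:; next res becomes -108; next val becomes 0; next at k=-2:; next val becomes 0; next at k=-1:; next val becomes 0; next at k=0:; next val becomes 0; next at k=1:; next val becomes 0; next at k=2:; next val becomes 0; next at k=3:; next val becomes 0; next final value -288 | eval_b: aux becomes 37; next acc becomes 288; next (max((b + 4), (aux + aux)) < (acc - 6)) evaluates to true; next a becomes 29; next res becomes 0; next at k=-2:; next res becomes 0; next at j=0:; next res becomes -9; next at j=1:; next res becomes -18; next at j=2:; next res becomes -27; next at k=-1:; next res becomes -27; next at j=0:; next res becomes -36; next at j=1:; next res becomes -45; next at j=2:; next res becomes -54; next at k=0:; next res becomes -54; next at j=0:; next res becomes -63; next at j=1:; next res becomes -72; next at j=2:; next res becomes -81; next at k=1:; next res becomes -81; next at j=0:; next res becomes -90; next at j=1:; next res becomes -99; next at j=2:; next res becomes -108; next val becomes 0; next at k=-2:; next val becomes 0; next at k=-1:; next val becomes 0; next at k=0:; next val becomes 0; next at k=1:; next val becomes 0; next at k=2:; next val becomes 0; next at k=3:; next val becomes 0; next final value -288 — matching result -288.
An exhaustive pass over the 128 declared inputs shows identical outputs.
verdict: equivalent


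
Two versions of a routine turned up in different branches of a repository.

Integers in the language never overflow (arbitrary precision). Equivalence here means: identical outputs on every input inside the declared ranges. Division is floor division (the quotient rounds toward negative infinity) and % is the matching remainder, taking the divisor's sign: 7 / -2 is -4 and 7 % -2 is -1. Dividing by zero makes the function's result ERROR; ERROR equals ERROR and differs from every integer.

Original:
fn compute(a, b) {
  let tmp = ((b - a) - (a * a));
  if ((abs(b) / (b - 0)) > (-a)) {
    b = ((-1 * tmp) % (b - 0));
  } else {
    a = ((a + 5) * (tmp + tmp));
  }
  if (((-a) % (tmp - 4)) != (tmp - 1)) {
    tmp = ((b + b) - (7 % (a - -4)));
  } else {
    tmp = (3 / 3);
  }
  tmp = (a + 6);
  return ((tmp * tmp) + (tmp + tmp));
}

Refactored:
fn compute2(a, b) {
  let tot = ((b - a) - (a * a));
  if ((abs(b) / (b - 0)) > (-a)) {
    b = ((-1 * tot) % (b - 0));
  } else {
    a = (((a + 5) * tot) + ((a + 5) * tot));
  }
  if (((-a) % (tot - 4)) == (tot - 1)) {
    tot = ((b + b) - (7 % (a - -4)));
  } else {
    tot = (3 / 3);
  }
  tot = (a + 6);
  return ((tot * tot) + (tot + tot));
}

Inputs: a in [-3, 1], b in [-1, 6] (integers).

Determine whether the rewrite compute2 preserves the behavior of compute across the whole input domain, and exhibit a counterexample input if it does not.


On input a=-3, b=5, compute returns ERROR while compute2 returns 8.
verdict: not equivalent; witness: a=-3, b=5


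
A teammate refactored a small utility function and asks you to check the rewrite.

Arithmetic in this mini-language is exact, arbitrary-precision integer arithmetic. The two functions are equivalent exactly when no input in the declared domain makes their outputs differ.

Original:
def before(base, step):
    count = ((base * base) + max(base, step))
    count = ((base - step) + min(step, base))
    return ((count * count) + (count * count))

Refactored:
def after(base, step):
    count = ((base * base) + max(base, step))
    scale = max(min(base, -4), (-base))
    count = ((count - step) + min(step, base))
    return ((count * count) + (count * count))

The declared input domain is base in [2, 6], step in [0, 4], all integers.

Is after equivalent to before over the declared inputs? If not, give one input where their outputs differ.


Take base=2, step=0.
before: count becomes 6; next count becomes 2; next final value 8
after: count becomes 6; next scale becomes -2; next count becomes 6; next final value 72
8 and 72 differ, so these are not the same function on this domain.
verdict: not equivalent; witness: base=2, step=0
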